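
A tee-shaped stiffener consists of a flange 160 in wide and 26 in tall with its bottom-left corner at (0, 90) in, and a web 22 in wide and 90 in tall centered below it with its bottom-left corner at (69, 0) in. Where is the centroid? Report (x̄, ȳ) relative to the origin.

web: A = 22 × 90 = 1980.00, centroid at (80.00, 45.00).
flange: A = 160 × 26 = 4160.00, centroid at (80.00, 103.00).
ΣA = 6140.00 in²
ΣAx̄ = (1980.00)(80.00) + (4160.00)(80.00) = 491200.00 in³
ΣAȳ = (1980.00)(45.00) + (4160.00)(103.00) = 517580.00 in³
x̄ = 491200.00 / 6140.00 = 80.00 in
ȳ = 517580.00 / 6140.00 = 84.30 in

x̄ = 80.00 in, ȳ = 84.30 in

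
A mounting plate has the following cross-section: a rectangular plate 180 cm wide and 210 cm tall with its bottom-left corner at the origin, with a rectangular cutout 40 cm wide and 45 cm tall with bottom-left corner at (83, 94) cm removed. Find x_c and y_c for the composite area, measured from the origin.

x_c = 89.35 cm, y_c = 104.42 cm

plate: A = 180 × 210 = 37800.00, centroid at (90.00, 105.00).
hole: A = −(40 × 45) = -1800.00, centroid at (103.00, 116.50).
ΣA = 36000.00 cm², ΣAx_c = 3216600.00 cm³, ΣAy_c = 3759300.00 cm³.
x_c = 3216600.00/36000.00 = 89.35 cm; y_c = 3759300.00/36000.00 = 104.42 cm.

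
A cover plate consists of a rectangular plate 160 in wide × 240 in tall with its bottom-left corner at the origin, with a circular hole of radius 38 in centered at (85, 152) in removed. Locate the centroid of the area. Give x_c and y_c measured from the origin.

x_c = 79.33 in, y_c = 115.71 in

Part | A | x̄ᵢ | ȳᵢ | A·x̄ᵢ | A·ȳᵢ
plate | 38400.00 | 80.00 | 120.00 | 3072000.00 | 4608000.00
hole | -4536.46 | 85.00 | 152.00 | -385599.08 | -689541.89
Σ | 33863.54 |  |  | 2686400.92 | 3918458.11
x_c = 2686400.92 / 33863.54 = 79.33 in
y_c = 3918458.11 / 33863.54 = 115.71 in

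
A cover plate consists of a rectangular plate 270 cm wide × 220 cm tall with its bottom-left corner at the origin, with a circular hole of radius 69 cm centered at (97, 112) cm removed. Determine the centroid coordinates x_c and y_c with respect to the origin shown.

Part | A | x̄ᵢ | ȳᵢ | A·x̄ᵢ | A·ȳᵢ
plate | 59400.00 | 135.00 | 110.00 | 8019000.00 | 6534000.00
hole | -14957.12 | 97.00 | 112.00 | -1450840.89 | -1675197.73
Σ | 44442.88 |  |  | 6568159.11 | 4858802.27
x_c = 6568159.11 / 44442.88 = 147.79 cm
y_c = 4858802.27 / 44442.88 = 109.33 cm

x_c = 147.79 cm, y_c = 109.33 cm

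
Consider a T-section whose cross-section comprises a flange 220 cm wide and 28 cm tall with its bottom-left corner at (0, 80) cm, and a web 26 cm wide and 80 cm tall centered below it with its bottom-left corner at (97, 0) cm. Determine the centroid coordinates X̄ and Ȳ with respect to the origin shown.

X̄ = 110.00 cm, Ȳ = 80.37 cm

web: A = 26 × 80 = 2080.00, centroid at (110.00, 40.00).
flange: A = 220 × 28 = 6160.00, centroid at (110.00, 94.00).
ΣA = 8240.00 cm²
ΣAX̄ = (2080.00)(110.00) + (6160.00)(110.00) = 906400.00 cm³
ΣAȲ = (2080.00)(40.00) + (6160.00)(94.00) = 662240.00 cm³
X̄ = 906400.00 / 8240.00 = 110.00 cm
Ȳ = 662240.00 / 8240.00 = 80.37 cm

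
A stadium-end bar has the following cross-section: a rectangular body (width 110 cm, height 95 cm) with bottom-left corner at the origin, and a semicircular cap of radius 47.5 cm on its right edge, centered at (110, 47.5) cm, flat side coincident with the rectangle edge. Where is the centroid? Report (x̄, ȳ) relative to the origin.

Part | A | x̄ᵢ | ȳᵢ | A·x̄ᵢ | A·ȳᵢ
rectangular body | 10450.00 | 55.00 | 47.50 | 574750.00 | 496375.00
semicircular end | 3544.11 | 130.16 | 47.50 | 461299.93 | 168345.19
Σ | 13994.11 |  |  | 1036049.93 | 664720.19
x̄ = 1036049.93 / 13994.11 = 74.03 cm
ȳ = 664720.19 / 13994.11 = 47.50 cm

x̄ = 74.03 cm, ȳ = 47.50 cm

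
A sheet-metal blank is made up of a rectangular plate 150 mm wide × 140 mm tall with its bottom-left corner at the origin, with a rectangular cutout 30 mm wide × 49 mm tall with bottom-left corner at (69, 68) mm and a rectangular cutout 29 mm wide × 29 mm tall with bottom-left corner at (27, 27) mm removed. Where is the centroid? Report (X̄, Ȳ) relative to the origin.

X̄ = 75.80 mm, Ȳ = 69.51 mm

plate: A = 150 × 140 = 21000.00, centroid at (75.00, 70.00).
hole 1: A = −(30 × 49) = -1470.00, centroid at (84.00, 92.50).
hole 2: A = −(29 × 29) = -841.00, centroid at (41.50, 41.50).
ΣA = 18689.00 mm²
ΣAX̄ = (21000.00)(75.00) + (-1470.00)(84.00) + (-841.00)(41.50) = 1416618.50 mm³
ΣAȲ = (21000.00)(70.00) + (-1470.00)(92.50) + (-841.00)(41.50) = 1299123.50 mm³
X̄ = 1416618.50 / 18689.00 = 75.80 mm
Ȳ = 1299123.50 / 18689.00 = 69.51 mm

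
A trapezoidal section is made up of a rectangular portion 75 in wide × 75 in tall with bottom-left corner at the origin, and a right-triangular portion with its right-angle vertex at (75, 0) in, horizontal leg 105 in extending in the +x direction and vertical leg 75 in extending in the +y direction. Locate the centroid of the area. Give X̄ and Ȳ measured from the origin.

X̄ = 67.35 in, Ȳ = 32.35 in

rectangular portion: A = 75 × 75 = 5625.00, centroid at (37.50, 37.50).
triangular portion: A = ½·105·75 = 3937.50, centroid at (110.00, 25.00).
ΣA = 9562.50 in²
ΣAX̄ = (5625.00)(37.50) + (3937.50)(110.00) = 644062.50 in³
ΣAȲ = (5625.00)(37.50) + (3937.50)(25.00) = 309375.00 in³
X̄ = 644062.50 / 9562.50 = 67.35 in
Ȳ = 309375.00 / 9562.50 = 32.35 in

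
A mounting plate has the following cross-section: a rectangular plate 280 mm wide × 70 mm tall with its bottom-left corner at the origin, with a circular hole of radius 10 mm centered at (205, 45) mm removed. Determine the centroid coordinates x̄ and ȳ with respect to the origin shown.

plate: A = 280 × 70 = 19600.00, centroid at (140.00, 35.00).
hole: A = −π·10² = -314.16, centroid at (205.00, 45.00).
ΣA = 19285.84 mm², ΣAx̄ = 2679597.35 mm³, ΣAȳ = 671862.83 mm³.
x̄ = 2679597.35/19285.84 = 138.94 mm; ȳ = 671862.83/19285.84 = 34.84 mm.

x̄ = 138.94 mm, ȳ = 34.84 mm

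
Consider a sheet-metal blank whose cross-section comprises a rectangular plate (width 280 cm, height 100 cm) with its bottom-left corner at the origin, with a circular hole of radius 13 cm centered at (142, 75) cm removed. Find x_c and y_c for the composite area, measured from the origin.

plate: A = 280 × 100 = 28000.00, centroid at (140.00, 50.00).
hole: A = −π·13² = -530.93, centroid at (142.00, 75.00).
ΣA = 27469.07 cm², ΣAx_c = 3844608.06 cm³, ΣAy_c = 1360180.31 cm³.
x_c = 3844608.06/27469.07 = 139.96 cm; y_c = 1360180.31/27469.07 = 49.52 cm.

x_c = 139.96 cm, y_c = 49.52 cm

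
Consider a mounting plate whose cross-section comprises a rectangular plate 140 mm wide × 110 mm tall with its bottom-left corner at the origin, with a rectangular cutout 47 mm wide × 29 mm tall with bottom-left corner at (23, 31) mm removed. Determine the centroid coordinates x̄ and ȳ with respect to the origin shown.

plate: A = 140 × 110 = 15400.00, centroid at (70.00, 55.00).
hole: A = −(47 × 29) = -1363.00, centroid at (46.50, 45.50).
ΣA = 14037.00 mm²
ΣAx̄ = (15400.00)(70.00) + (-1363.00)(46.50) = 1014620.50 mm³
ΣAȳ = (15400.00)(55.00) + (-1363.00)(45.50) = 784983.50 mm³
x̄ = 1014620.50 / 14037.00 = 72.28 mm
ȳ = 784983.50 / 14037.00 = 55.92 mm

x̄ = 72.28 mm, ȳ = 55.92 mm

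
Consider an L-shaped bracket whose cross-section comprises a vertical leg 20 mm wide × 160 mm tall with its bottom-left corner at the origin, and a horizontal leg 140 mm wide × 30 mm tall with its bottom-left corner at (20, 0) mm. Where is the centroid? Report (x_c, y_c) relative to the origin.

Part | A | x̄ᵢ | ȳᵢ | A·x̄ᵢ | A·ȳᵢ
vertical leg | 3200.00 | 10.00 | 80.00 | 32000.00 | 256000.00
horizontal leg | 4200.00 | 90.00 | 15.00 | 378000.00 | 63000.00
Σ | 7400.00 |  |  | 410000.00 | 319000.00
x_c = 410000.00 / 7400.00 = 55.41 mm
y_c = 319000.00 / 7400.00 = 43.11 mm

x_c = 55.41 mm, y_c = 43.11 mm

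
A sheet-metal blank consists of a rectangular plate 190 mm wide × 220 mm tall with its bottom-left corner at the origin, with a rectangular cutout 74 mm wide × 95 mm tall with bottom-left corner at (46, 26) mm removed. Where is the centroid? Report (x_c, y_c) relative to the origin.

Part | A | x̄ᵢ | ȳᵢ | A·x̄ᵢ | A·ȳᵢ
plate | 41800.00 | 95.00 | 110.00 | 3971000.00 | 4598000.00
hole | -7030.00 | 83.00 | 73.50 | -583490.00 | -516705.00
Σ | 34770.00 |  |  | 3387510.00 | 4081295.00
x_c = 3387510.00 / 34770.00 = 97.43 mm
y_c = 4081295.00 / 34770.00 = 117.38 mm

x_c = 97.43 mm, y_c = 117.38 mm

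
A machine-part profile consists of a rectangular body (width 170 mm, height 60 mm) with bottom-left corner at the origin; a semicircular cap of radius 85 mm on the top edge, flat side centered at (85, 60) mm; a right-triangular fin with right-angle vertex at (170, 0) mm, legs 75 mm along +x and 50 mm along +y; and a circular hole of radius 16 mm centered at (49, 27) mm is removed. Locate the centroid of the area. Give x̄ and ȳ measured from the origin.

rectangular body: A = 170 × 60 = 10200.00, centroid at (85.00, 30.00).
semicircular top: A = ½π·85² = 11349.00, centroid at (85.00, 96.08).
triangular fin: A = ½·75·50 = 1875.00, centroid at (195.00, 16.67).
hole: A = −π·16² = -804.25, centroid at (49.00, 27.00).
ΣA = 22619.76 mm², ΣAx̄ = 2157882.16 mm³, ΣAȳ = 1405892.19 mm³.
x̄ = 2157882.16/22619.76 = 95.40 mm; ȳ = 1405892.19/22619.76 = 62.15 mm.

x̄ = 95.40 mm, ȳ = 62.15 mm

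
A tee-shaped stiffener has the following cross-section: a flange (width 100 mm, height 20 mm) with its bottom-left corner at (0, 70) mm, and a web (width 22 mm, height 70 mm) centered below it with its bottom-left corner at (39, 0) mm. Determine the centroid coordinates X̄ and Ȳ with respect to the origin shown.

web: A = 22 × 70 = 1540.00, centroid at (50.00, 35.00).
flange: A = 100 × 20 = 2000.00, centroid at (50.00, 80.00).
ΣA = 3540.00 mm², ΣAX̄ = 177000.00 mm³, ΣAȲ = 213900.00 mm³.
X̄ = 177000.00/3540.00 = 50.00 mm; Ȳ = 213900.00/3540.00 = 60.42 mm.

X̄ = 50.00 mm, Ȳ = 60.42 mm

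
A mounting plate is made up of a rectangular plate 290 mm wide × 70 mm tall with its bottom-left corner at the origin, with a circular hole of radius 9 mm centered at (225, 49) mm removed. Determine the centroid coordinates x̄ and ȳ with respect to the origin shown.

plate: A = 290 × 70 = 20300.00, centroid at (145.00, 35.00).
hole: A = −π·9² = -254.47, centroid at (225.00, 49.00).
ΣA = 20045.53 mm²
ΣAx̄ = (20300.00)(145.00) + (-254.47)(225.00) = 2886244.47 mm³
ΣAȳ = (20300.00)(35.00) + (-254.47)(49.00) = 698031.02 mm³
x̄ = 2886244.47 / 20045.53 = 143.98 mm
ȳ = 698031.02 / 20045.53 = 34.82 mm

x̄ = 143.98 mm, ȳ = 34.82 mm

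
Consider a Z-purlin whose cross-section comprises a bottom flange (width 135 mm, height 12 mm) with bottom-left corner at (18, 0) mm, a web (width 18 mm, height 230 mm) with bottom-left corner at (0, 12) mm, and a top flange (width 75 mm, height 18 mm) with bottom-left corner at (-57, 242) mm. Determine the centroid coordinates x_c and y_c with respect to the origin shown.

x_c = 21.02 mm, y_c = 122.97 mm

bottom flange: A = 135 × 12 = 1620.00, centroid at (85.50, 6.00).
web: A = 18 × 230 = 4140.00, centroid at (9.00, 127.00).
top flange: A = 75 × 18 = 1350.00, centroid at (-19.50, 251.00).
ΣA = 7110.00 mm², ΣAx_c = 149445.00 mm³, ΣAy_c = 874350.00 mm³.
x_c = 149445.00/7110.00 = 21.02 mm; y_c = 874350.00/7110.00 = 122.97 mm.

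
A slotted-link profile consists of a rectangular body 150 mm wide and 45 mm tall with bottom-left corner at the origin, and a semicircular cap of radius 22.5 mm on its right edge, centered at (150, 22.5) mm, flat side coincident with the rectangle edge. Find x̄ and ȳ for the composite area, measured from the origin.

x̄ = 83.91 mm, ȳ = 22.50 mm

rectangular body: A = 150 × 45 = 6750.00, centroid at (75.00, 22.50).
semicircular end: A = ½π·22.5² = 795.22, centroid at (159.55, 22.50).
ΣA = 7545.22 mm², ΣAx̄ = 633126.10 mm³, ΣAȳ = 169767.35 mm³.
x̄ = 633126.10/7545.22 = 83.91 mm; ȳ = 169767.35/7545.22 = 22.50 mm.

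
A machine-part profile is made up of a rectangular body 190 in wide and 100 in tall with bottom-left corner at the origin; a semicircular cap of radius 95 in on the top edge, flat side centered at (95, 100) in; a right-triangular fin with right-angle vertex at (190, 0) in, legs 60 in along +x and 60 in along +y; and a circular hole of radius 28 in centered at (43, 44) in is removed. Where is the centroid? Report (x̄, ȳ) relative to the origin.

rectangular body: A = 190 × 100 = 19000.00, centroid at (95.00, 50.00).
semicircular top: A = ½π·95² = 14176.44, centroid at (95.00, 140.32).
triangular fin: A = ½·60·60 = 1800.00, centroid at (210.00, 20.00).
hole: A = −π·28² = -2463.01, centroid at (43.00, 44.00).
ΣA = 32513.43 in², ΣAx̄ = 3423852.13 in³, ΣAȳ = 2866854.64 in³.
x̄ = 3423852.13/32513.43 = 105.31 in; ȳ = 2866854.64/32513.43 = 88.17 in.

x̄ = 105.31 in, ȳ = 88.17 in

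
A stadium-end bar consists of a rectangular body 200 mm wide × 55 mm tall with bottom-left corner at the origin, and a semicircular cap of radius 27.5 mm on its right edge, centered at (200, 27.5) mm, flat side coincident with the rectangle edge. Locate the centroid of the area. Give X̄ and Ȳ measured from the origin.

X̄ = 110.88 mm, Ȳ = 27.50 mm

rectangular body: A = 200 × 55 = 11000.00, centroid at (100.00, 27.50).
semicircular end: A = ½π·27.5² = 1187.91, centroid at (211.67, 27.50).
ΣA = 12187.91 mm²
ΣAX̄ = (11000.00)(100.00) + (1187.91)(211.67) = 1351447.53 mm³
ΣAȲ = (11000.00)(27.50) + (1187.91)(27.50) = 335167.65 mm³
X̄ = 1351447.53 / 12187.91 = 110.88 mm
Ȳ = 335167.65 / 12187.91 = 27.50 mm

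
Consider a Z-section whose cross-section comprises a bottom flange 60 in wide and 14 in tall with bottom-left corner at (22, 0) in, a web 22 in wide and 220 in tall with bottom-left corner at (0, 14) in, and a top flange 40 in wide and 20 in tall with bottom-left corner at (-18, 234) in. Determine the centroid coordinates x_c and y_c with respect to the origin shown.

x_c = 15.20 in, y_c = 123.65 in

bottom flange: A = 60 × 14 = 840.00, centroid at (52.00, 7.00).
web: A = 22 × 220 = 4840.00, centroid at (11.00, 124.00).
top flange: A = 40 × 20 = 800.00, centroid at (2.00, 244.00).
ΣA = 6480.00 in²
ΣAx_c = (840.00)(52.00) + (4840.00)(11.00) + (800.00)(2.00) = 98520.00 in³
ΣAy_c = (840.00)(7.00) + (4840.00)(124.00) + (800.00)(244.00) = 801240.00 in³
x_c = 98520.00 / 6480.00 = 15.20 in
y_c = 801240.00 / 6480.00 = 123.65 in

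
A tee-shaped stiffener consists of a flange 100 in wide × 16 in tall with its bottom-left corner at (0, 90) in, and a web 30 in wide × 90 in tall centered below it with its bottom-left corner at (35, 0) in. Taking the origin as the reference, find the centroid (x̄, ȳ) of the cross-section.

x̄ = 50.00 in, ȳ = 64.72 in

web: A = 30 × 90 = 2700.00, centroid at (50.00, 45.00).
flange: A = 100 × 16 = 1600.00, centroid at (50.00, 98.00).
ΣA = 4300.00 in²
ΣAx̄ = (2700.00)(50.00) + (1600.00)(50.00) = 215000.00 in³
ΣAȳ = (2700.00)(45.00) + (1600.00)(98.00) = 278300.00 in³
x̄ = 215000.00 / 4300.00 = 50.00 in
ȳ = 278300.00 / 4300.00 = 64.72 in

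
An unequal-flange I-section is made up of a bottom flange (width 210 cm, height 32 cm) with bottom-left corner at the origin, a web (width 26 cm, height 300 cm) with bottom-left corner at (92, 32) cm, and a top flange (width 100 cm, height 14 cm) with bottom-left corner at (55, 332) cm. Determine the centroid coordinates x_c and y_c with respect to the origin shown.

x_c = 105.00 cm, y_c = 125.74 cm

Part | A | x̄ᵢ | ȳᵢ | A·x̄ᵢ | A·ȳᵢ
bottom flange | 6720.00 | 105.00 | 16.00 | 705600.00 | 107520.00
web | 7800.00 | 105.00 | 182.00 | 819000.00 | 1419600.00
top flange | 1400.00 | 105.00 | 339.00 | 147000.00 | 474600.00
Σ | 15920.00 |  |  | 1671600.00 | 2001720.00
x_c = 1671600.00 / 15920.00 = 105.00 cm
y_c = 2001720.00 / 15920.00 = 125.74 cm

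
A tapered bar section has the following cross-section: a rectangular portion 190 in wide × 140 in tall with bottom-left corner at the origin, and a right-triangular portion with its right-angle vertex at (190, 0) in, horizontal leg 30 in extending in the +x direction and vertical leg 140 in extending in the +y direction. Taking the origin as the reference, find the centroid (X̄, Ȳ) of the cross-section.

X̄ = 102.68 in, Ȳ = 68.29 in

rectangular portion: A = 190 × 140 = 26600.00, centroid at (95.00, 70.00).
triangular portion: A = ½·30·140 = 2100.00, centroid at (200.00, 46.67).
ΣA = 28700.00 in², ΣAX̄ = 2947000.00 in³, ΣAȲ = 1960000.00 in³.
X̄ = 2947000.00/28700.00 = 102.68 in; Ȳ = 1960000.00/28700.00 = 68.29 in.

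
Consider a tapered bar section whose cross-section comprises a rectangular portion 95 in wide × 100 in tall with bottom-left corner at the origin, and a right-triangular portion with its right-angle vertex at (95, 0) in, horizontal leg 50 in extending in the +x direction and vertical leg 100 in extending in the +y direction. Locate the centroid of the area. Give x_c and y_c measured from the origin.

Part | A | x̄ᵢ | ȳᵢ | A·x̄ᵢ | A·ȳᵢ
rectangular portion | 9500.00 | 47.50 | 50.00 | 451250.00 | 475000.00
triangular portion | 2500.00 | 111.67 | 33.33 | 279166.67 | 83333.33
Σ | 12000.00 |  |  | 730416.67 | 558333.33
x_c = 730416.67 / 12000.00 = 60.87 in
y_c = 558333.33 / 12000.00 = 46.53 in

x_c = 60.87 in, y_c = 46.53 in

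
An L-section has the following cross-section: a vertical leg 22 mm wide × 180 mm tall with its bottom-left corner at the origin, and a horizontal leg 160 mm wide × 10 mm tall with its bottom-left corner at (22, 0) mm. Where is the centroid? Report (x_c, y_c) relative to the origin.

vertical leg: A = 22 × 180 = 3960.00, centroid at (11.00, 90.00).
horizontal leg: A = 160 × 10 = 1600.00, centroid at (102.00, 5.00).
ΣA = 5560.00 mm²
ΣAx_c = (3960.00)(11.00) + (1600.00)(102.00) = 206760.00 mm³
ΣAy_c = (3960.00)(90.00) + (1600.00)(5.00) = 364400.00 mm³
x_c = 206760.00 / 5560.00 = 37.19 mm
y_c = 364400.00 / 5560.00 = 65.54 mm

x_c = 37.19 mm, y_c = 65.54 mm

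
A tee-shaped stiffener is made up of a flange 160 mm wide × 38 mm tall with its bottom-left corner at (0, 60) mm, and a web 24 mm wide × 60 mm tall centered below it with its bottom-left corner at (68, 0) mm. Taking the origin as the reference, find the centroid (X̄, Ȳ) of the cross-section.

web: A = 24 × 60 = 1440.00, centroid at (80.00, 30.00).
flange: A = 160 × 38 = 6080.00, centroid at (80.00, 79.00).
ΣA = 7520.00 mm²
ΣAX̄ = (1440.00)(80.00) + (6080.00)(80.00) = 601600.00 mm³
ΣAȲ = (1440.00)(30.00) + (6080.00)(79.00) = 523520.00 mm³
X̄ = 601600.00 / 7520.00 = 80.00 mm
Ȳ = 523520.00 / 7520.00 = 69.62 mm

X̄ = 80.00 mm, Ȳ = 69.62 mm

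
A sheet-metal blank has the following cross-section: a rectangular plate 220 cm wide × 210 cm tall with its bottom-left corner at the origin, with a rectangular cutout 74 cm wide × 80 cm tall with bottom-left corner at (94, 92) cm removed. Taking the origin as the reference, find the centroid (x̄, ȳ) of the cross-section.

Part | A | x̄ᵢ | ȳᵢ | A·x̄ᵢ | A·ȳᵢ
plate | 46200.00 | 110.00 | 105.00 | 5082000.00 | 4851000.00
hole | -5920.00 | 131.00 | 132.00 | -775520.00 | -781440.00
Σ | 40280.00 |  |  | 4306480.00 | 4069560.00
x̄ = 4306480.00 / 40280.00 = 106.91 cm
ȳ = 4069560.00 / 40280.00 = 101.03 cm

x̄ = 106.91 cm, ȳ = 101.03 cm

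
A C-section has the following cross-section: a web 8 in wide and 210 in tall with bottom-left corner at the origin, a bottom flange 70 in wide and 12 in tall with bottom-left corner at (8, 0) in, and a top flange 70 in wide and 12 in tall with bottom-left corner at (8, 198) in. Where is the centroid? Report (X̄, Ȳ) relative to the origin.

X̄ = 23.50 in, Ȳ = 105.00 in

web: A = 8 × 210 = 1680.00, centroid at (4.00, 105.00).
bottom flange: A = 70 × 12 = 840.00, centroid at (43.00, 6.00).
top flange: A = 70 × 12 = 840.00, centroid at (43.00, 204.00).
ΣA = 3360.00 in², ΣAX̄ = 78960.00 in³, ΣAȲ = 352800.00 in³.
X̄ = 78960.00/3360.00 = 23.50 in; Ȳ = 352800.00/3360.00 = 105.00 in.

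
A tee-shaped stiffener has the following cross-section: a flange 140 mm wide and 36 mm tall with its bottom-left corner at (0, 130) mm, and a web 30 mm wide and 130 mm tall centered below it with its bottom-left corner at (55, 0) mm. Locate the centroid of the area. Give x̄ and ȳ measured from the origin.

web: A = 30 × 130 = 3900.00, centroid at (70.00, 65.00).
flange: A = 140 × 36 = 5040.00, centroid at (70.00, 148.00).
ΣA = 8940.00 mm²
ΣAx̄ = (3900.00)(70.00) + (5040.00)(70.00) = 625800.00 mm³
ΣAȳ = (3900.00)(65.00) + (5040.00)(148.00) = 999420.00 mm³
x̄ = 625800.00 / 8940.00 = 70.00 mm
ȳ = 999420.00 / 8940.00 = 111.79 mm

x̄ = 70.00 mm, ȳ = 111.79 mm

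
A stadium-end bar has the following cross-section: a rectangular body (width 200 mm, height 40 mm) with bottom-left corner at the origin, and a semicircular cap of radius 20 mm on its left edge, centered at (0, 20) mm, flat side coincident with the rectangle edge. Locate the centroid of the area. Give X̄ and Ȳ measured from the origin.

X̄ = 92.10 mm, Ȳ = 20.00 mm

rectangular body: A = 200 × 40 = 8000.00, centroid at (100.00, 20.00).
semicircular end: A = ½π·20² = 628.32, centroid at (-8.49, 20.00).
ΣA = 8628.32 mm², ΣAX̄ = 794666.67 mm³, ΣAȲ = 172566.37 mm³.
X̄ = 794666.67/8628.32 = 92.10 mm; Ȳ = 172566.37/8628.32 = 20.00 mm.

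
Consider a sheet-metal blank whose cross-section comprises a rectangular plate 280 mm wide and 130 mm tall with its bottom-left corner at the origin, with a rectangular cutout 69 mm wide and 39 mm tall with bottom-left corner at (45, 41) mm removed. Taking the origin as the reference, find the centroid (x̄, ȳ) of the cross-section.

plate: A = 280 × 130 = 36400.00, centroid at (140.00, 65.00).
hole: A = −(69 × 39) = -2691.00, centroid at (79.50, 60.50).
ΣA = 33709.00 mm²
ΣAx̄ = (36400.00)(140.00) + (-2691.00)(79.50) = 4882065.50 mm³
ΣAȳ = (36400.00)(65.00) + (-2691.00)(60.50) = 2203194.50 mm³
x̄ = 4882065.50 / 33709.00 = 144.83 mm
ȳ = 2203194.50 / 33709.00 = 65.36 mm

x̄ = 144.83 mm, ȳ = 65.36 mm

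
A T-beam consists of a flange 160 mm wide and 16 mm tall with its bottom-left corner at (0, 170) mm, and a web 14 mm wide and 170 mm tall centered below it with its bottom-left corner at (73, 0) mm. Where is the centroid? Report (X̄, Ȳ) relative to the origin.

web: A = 14 × 170 = 2380.00, centroid at (80.00, 85.00).
flange: A = 160 × 16 = 2560.00, centroid at (80.00, 178.00).
ΣA = 4940.00 mm²
ΣAX̄ = (2380.00)(80.00) + (2560.00)(80.00) = 395200.00 mm³
ΣAȲ = (2380.00)(85.00) + (2560.00)(178.00) = 657980.00 mm³
X̄ = 395200.00 / 4940.00 = 80.00 mm
Ȳ = 657980.00 / 4940.00 = 133.19 mm

X̄ = 80.00 mm, Ȳ = 133.19 mm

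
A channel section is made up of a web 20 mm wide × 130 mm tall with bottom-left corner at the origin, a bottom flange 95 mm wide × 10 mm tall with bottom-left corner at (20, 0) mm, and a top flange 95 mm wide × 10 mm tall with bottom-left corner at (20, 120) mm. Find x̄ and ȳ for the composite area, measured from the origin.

x̄ = 34.28 mm, ȳ = 65.00 mm

web: A = 20 × 130 = 2600.00, centroid at (10.00, 65.00).
bottom flange: A = 95 × 10 = 950.00, centroid at (67.50, 5.00).
top flange: A = 95 × 10 = 950.00, centroid at (67.50, 125.00).
ΣA = 4500.00 mm²
ΣAx̄ = (2600.00)(10.00) + (950.00)(67.50) + (950.00)(67.50) = 154250.00 mm³
ΣAȳ = (2600.00)(65.00) + (950.00)(5.00) + (950.00)(125.00) = 292500.00 mm³
x̄ = 154250.00 / 4500.00 = 34.28 mm
ȳ = 292500.00 / 4500.00 = 65.00 mm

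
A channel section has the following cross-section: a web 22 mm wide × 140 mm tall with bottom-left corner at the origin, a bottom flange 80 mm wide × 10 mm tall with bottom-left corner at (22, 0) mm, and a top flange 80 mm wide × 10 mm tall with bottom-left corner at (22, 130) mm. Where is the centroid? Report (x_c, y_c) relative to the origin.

web: A = 22 × 140 = 3080.00, centroid at (11.00, 70.00).
bottom flange: A = 80 × 10 = 800.00, centroid at (62.00, 5.00).
top flange: A = 80 × 10 = 800.00, centroid at (62.00, 135.00).
ΣA = 4680.00 mm², ΣAx_c = 133080.00 mm³, ΣAy_c = 327600.00 mm³.
x_c = 133080.00/4680.00 = 28.44 mm; y_c = 327600.00/4680.00 = 70.00 mm.

x_c = 28.44 mm, y_c = 70.00 mm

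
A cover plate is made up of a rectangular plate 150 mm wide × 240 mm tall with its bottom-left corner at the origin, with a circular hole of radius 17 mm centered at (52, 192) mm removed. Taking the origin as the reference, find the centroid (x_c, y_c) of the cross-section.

plate: A = 150 × 240 = 36000.00, centroid at (75.00, 120.00).
hole: A = −π·17² = -907.92, centroid at (52.00, 192.00).
ΣA = 35092.08 mm²
ΣAx_c = (36000.00)(75.00) + (-907.92)(52.00) = 2652788.15 mm³
ΣAy_c = (36000.00)(120.00) + (-907.92)(192.00) = 4145679.31 mm³
x_c = 2652788.15 / 35092.08 = 75.60 mm
y_c = 4145679.31 / 35092.08 = 118.14 mm

x_c = 75.60 mm, y_c = 118.14 mm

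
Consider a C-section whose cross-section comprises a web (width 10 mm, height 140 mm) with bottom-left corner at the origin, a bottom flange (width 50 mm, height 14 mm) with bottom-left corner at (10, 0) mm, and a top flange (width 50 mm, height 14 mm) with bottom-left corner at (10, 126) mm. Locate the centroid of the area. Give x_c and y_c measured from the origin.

web: A = 10 × 140 = 1400.00, centroid at (5.00, 70.00).
bottom flange: A = 50 × 14 = 700.00, centroid at (35.00, 7.00).
top flange: A = 50 × 14 = 700.00, centroid at (35.00, 133.00).
ΣA = 2800.00 mm²
ΣAx_c = (1400.00)(5.00) + (700.00)(35.00) + (700.00)(35.00) = 56000.00 mm³
ΣAy_c = (1400.00)(70.00) + (700.00)(7.00) + (700.00)(133.00) = 196000.00 mm³
x_c = 56000.00 / 2800.00 = 20.00 mm
y_c = 196000.00 / 2800.00 = 70.00 mm

x_c = 20.00 mm, y_c = 70.00 mm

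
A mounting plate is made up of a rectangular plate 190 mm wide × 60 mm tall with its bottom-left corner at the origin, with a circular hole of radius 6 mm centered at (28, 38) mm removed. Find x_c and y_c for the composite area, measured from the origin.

plate: A = 190 × 60 = 11400.00, centroid at (95.00, 30.00).
hole: A = −π·6² = -113.10, centroid at (28.00, 38.00).
ΣA = 11286.90 mm², ΣAx_c = 1079833.27 mm³, ΣAy_c = 337702.30 mm³.
x_c = 1079833.27/11286.90 = 95.67 mm; y_c = 337702.30/11286.90 = 29.92 mm.

x_c = 95.67 mm, y_c = 29.92 mm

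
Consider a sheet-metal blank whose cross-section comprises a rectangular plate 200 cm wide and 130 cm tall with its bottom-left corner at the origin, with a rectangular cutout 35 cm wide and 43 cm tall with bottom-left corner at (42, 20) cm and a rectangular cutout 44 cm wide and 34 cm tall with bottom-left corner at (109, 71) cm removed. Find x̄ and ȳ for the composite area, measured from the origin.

x̄ = 100.63 cm, ȳ = 65.04 cm

plate: A = 200 × 130 = 26000.00, centroid at (100.00, 65.00).
hole 1: A = −(35 × 43) = -1505.00, centroid at (59.50, 41.50).
hole 2: A = −(44 × 34) = -1496.00, centroid at (131.00, 88.00).
ΣA = 22999.00 cm²
ΣAx̄ = (26000.00)(100.00) + (-1505.00)(59.50) + (-1496.00)(131.00) = 2314476.50 cm³
ΣAȳ = (26000.00)(65.00) + (-1505.00)(41.50) + (-1496.00)(88.00) = 1495894.50 cm³
x̄ = 2314476.50 / 22999.00 = 100.63 cm
ȳ = 1495894.50 / 22999.00 = 65.04 cm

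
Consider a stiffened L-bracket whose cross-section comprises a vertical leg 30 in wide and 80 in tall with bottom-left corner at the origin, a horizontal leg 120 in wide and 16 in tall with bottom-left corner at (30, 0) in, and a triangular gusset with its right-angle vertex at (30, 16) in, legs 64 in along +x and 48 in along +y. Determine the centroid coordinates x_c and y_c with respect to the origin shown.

vertical leg: A = 30 × 80 = 2400.00, centroid at (15.00, 40.00).
horizontal leg: A = 120 × 16 = 1920.00, centroid at (90.00, 8.00).
gusset: A = ½·64·48 = 1536.00, centroid at (51.33, 32.00).
ΣA = 5856.00 in²
ΣAx_c = (2400.00)(15.00) + (1920.00)(90.00) + (1536.00)(51.33) = 287648.00 in³
ΣAy_c = (2400.00)(40.00) + (1920.00)(8.00) + (1536.00)(32.00) = 160512.00 in³
x_c = 287648.00 / 5856.00 = 49.12 in
y_c = 160512.00 / 5856.00 = 27.41 in

x_c = 49.12 in, y_c = 27.41 in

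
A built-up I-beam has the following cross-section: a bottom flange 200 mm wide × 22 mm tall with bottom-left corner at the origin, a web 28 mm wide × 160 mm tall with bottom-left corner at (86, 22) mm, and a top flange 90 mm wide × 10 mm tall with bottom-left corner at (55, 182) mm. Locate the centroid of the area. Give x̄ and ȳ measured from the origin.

Part | A | x̄ᵢ | ȳᵢ | A·x̄ᵢ | A·ȳᵢ
bottom flange | 4400.00 | 100.00 | 11.00 | 440000.00 | 48400.00
web | 4480.00 | 100.00 | 102.00 | 448000.00 | 456960.00
top flange | 900.00 | 100.00 | 187.00 | 90000.00 | 168300.00
Σ | 9780.00 |  |  | 978000.00 | 673660.00
x̄ = 978000.00 / 9780.00 = 100.00 mm
ȳ = 673660.00 / 9780.00 = 68.88 mm

x̄ = 100.00 mm, ȳ = 68.88 mm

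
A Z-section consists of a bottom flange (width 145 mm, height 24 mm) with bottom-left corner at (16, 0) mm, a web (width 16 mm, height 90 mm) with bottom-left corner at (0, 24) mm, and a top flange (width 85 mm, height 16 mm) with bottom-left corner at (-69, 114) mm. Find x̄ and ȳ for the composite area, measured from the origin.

Part | A | x̄ᵢ | ȳᵢ | A·x̄ᵢ | A·ȳᵢ
bottom flange | 3480.00 | 88.50 | 12.00 | 307980.00 | 41760.00
web | 1440.00 | 8.00 | 69.00 | 11520.00 | 99360.00
top flange | 1360.00 | -26.50 | 122.00 | -36040.00 | 165920.00
Σ | 6280.00 |  |  | 283460.00 | 307040.00
x̄ = 283460.00 / 6280.00 = 45.14 mm
ȳ = 307040.00 / 6280.00 = 48.89 mm

x̄ = 45.14 mm, ȳ = 48.89 mm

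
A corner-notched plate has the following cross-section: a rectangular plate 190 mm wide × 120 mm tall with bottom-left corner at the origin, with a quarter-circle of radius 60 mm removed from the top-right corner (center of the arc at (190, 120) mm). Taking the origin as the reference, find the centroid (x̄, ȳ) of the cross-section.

x̄ = 85.16 mm, ȳ = 55.11 mm

Part | A | x̄ᵢ | ȳᵢ | A·x̄ᵢ | A·ȳᵢ
plate | 22800.00 | 95.00 | 60.00 | 2166000.00 | 1368000.00
removed quarter-circle | -2827.43 | 164.54 | 94.54 | -465212.34 | -267292.01
Σ | 19972.57 |  |  | 1700787.66 | 1100707.99
x̄ = 1700787.66 / 19972.57 = 85.16 mm
ȳ = 1100707.99 / 19972.57 = 55.11 mm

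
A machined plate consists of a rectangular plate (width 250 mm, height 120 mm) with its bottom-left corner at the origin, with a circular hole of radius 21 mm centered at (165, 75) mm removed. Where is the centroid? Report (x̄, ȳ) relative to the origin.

x̄ = 123.06 mm, ȳ = 59.27 mm

plate: A = 250 × 120 = 30000.00, centroid at (125.00, 60.00).
hole: A = −π·21² = -1385.44, centroid at (165.00, 75.00).
ΣA = 28614.56 mm²
ΣAx̄ = (30000.00)(125.00) + (-1385.44)(165.00) = 3521402.01 mm³
ΣAȳ = (30000.00)(60.00) + (-1385.44)(75.00) = 1696091.82 mm³
x̄ = 3521402.01 / 28614.56 = 123.06 mm
ȳ = 1696091.82 / 28614.56 = 59.27 mm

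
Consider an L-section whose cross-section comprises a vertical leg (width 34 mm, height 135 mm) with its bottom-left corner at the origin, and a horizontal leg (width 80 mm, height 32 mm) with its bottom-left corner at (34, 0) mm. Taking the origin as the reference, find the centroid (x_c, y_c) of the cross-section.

x_c = 37.41 mm, y_c = 49.06 mm

vertical leg: A = 34 × 135 = 4590.00, centroid at (17.00, 67.50).
horizontal leg: A = 80 × 32 = 2560.00, centroid at (74.00, 16.00).
ΣA = 7150.00 mm²
ΣAx_c = (4590.00)(17.00) + (2560.00)(74.00) = 267470.00 mm³
ΣAy_c = (4590.00)(67.50) + (2560.00)(16.00) = 350785.00 mm³
x_c = 267470.00 / 7150.00 = 37.41 mm
y_c = 350785.00 / 7150.00 = 49.06 mm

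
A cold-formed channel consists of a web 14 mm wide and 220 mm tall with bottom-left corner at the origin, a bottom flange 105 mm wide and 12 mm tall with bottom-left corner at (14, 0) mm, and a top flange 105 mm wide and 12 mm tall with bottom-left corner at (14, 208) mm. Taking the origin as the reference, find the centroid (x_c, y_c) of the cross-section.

web: A = 14 × 220 = 3080.00, centroid at (7.00, 110.00).
bottom flange: A = 105 × 12 = 1260.00, centroid at (66.50, 6.00).
top flange: A = 105 × 12 = 1260.00, centroid at (66.50, 214.00).
ΣA = 5600.00 mm²
ΣAx_c = (3080.00)(7.00) + (1260.00)(66.50) + (1260.00)(66.50) = 189140.00 mm³
ΣAy_c = (3080.00)(110.00) + (1260.00)(6.00) + (1260.00)(214.00) = 616000.00 mm³
x_c = 189140.00 / 5600.00 = 33.77 mm
y_c = 616000.00 / 5600.00 = 110.00 mm

x_c = 33.77 mm, y_c = 110.00 mm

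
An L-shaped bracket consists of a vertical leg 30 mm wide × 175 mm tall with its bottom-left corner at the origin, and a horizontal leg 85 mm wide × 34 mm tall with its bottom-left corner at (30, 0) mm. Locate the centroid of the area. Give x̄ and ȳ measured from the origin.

Part | A | x̄ᵢ | ȳᵢ | A·x̄ᵢ | A·ȳᵢ
vertical leg | 5250.00 | 15.00 | 87.50 | 78750.00 | 459375.00
horizontal leg | 2890.00 | 72.50 | 17.00 | 209525.00 | 49130.00
Σ | 8140.00 |  |  | 288275.00 | 508505.00
x̄ = 288275.00 / 8140.00 = 35.41 mm
ȳ = 508505.00 / 8140.00 = 62.47 mm

x̄ = 35.41 mm, ȳ = 62.47 mm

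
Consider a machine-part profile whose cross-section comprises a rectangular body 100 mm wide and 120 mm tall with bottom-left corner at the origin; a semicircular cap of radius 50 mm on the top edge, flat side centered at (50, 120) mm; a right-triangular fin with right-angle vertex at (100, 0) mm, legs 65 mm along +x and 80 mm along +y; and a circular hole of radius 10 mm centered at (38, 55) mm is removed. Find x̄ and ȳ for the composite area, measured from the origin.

x̄ = 60.44 mm, ȳ = 72.84 mm

rectangular body: A = 100 × 120 = 12000.00, centroid at (50.00, 60.00).
semicircular top: A = ½π·50² = 3926.99, centroid at (50.00, 141.22).
triangular fin: A = ½·65·80 = 2600.00, centroid at (121.67, 26.67).
hole: A = −π·10² = -314.16, centroid at (38.00, 55.00).
ΣA = 18212.83 mm²
ΣAx̄ = (12000.00)(50.00) + (3926.99)(50.00) + (2600.00)(121.67) + (-314.16)(38.00) = 1100744.82 mm³
ΣAȳ = (12000.00)(60.00) + (3926.99)(141.22) + (2600.00)(26.67) + (-314.16)(55.00) = 1326626.81 mm³
x̄ = 1100744.82 / 18212.83 = 60.44 mm
ȳ = 1326626.81 / 18212.83 = 72.84 mm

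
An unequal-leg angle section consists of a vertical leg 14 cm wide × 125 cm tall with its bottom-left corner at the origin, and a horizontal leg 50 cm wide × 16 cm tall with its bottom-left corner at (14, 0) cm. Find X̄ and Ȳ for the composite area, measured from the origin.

vertical leg: A = 14 × 125 = 1750.00, centroid at (7.00, 62.50).
horizontal leg: A = 50 × 16 = 800.00, centroid at (39.00, 8.00).
ΣA = 2550.00 cm²
ΣAX̄ = (1750.00)(7.00) + (800.00)(39.00) = 43450.00 cm³
ΣAȲ = (1750.00)(62.50) + (800.00)(8.00) = 115775.00 cm³
X̄ = 43450.00 / 2550.00 = 17.04 cm
Ȳ = 115775.00 / 2550.00 = 45.40 cm

X̄ = 17.04 cm, Ȳ = 45.40 cm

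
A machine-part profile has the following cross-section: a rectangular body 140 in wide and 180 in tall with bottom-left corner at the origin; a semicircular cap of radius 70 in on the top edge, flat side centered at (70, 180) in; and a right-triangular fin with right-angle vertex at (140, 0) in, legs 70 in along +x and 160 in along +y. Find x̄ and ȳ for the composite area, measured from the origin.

rectangular body: A = 140 × 180 = 25200.00, centroid at (70.00, 90.00).
semicircular top: A = ½π·70² = 7696.90, centroid at (70.00, 209.71).
triangular fin: A = ½·70·160 = 5600.00, centroid at (163.33, 53.33).
ΣA = 38496.90 in²
ΣAx̄ = (25200.00)(70.00) + (7696.90)(70.00) + (5600.00)(163.33) = 3217449.81 in³
ΣAȳ = (25200.00)(90.00) + (7696.90)(209.71) + (5600.00)(53.33) = 4180775.69 in³
x̄ = 3217449.81 / 38496.90 = 83.58 in
ȳ = 4180775.69 / 38496.90 = 108.60 in

x̄ = 83.58 in, ȳ = 108.60 in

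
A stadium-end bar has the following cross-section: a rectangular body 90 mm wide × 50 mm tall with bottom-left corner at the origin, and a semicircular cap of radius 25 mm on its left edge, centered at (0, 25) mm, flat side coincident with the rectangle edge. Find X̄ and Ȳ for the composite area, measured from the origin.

X̄ = 35.04 mm, Ȳ = 25.00 mm

rectangular body: A = 90 × 50 = 4500.00, centroid at (45.00, 25.00).
semicircular end: A = ½π·25² = 981.75, centroid at (-10.61, 25.00).
ΣA = 5481.75 mm², ΣAX̄ = 192083.33 mm³, ΣAȲ = 137043.69 mm³.
X̄ = 192083.33/5481.75 = 35.04 mm; Ȳ = 137043.69/5481.75 = 25.00 mm.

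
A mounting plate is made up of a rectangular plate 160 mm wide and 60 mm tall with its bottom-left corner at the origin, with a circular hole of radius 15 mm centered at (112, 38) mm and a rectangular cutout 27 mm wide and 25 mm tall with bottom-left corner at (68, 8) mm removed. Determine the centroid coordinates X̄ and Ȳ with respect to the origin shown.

Part | A | x̄ᵢ | ȳᵢ | A·x̄ᵢ | A·ȳᵢ
plate | 9600.00 | 80.00 | 30.00 | 768000.00 | 288000.00
hole 1 | -706.86 | 112.00 | 38.00 | -79168.13 | -26860.62
hole 2 | -675.00 | 81.50 | 20.50 | -55012.50 | -13837.50
Σ | 8218.14 |  |  | 633819.37 | 247301.88
X̄ = 633819.37 / 8218.14 = 77.12 mm
Ȳ = 247301.88 / 8218.14 = 30.09 mm

X̄ = 77.12 mm, Ȳ = 30.09 mm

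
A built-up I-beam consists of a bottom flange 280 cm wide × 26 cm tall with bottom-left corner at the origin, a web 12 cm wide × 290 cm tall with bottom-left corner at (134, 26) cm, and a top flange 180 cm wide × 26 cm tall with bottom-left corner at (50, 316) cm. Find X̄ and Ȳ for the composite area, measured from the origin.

bottom flange: A = 280 × 26 = 7280.00, centroid at (140.00, 13.00).
web: A = 12 × 290 = 3480.00, centroid at (140.00, 171.00).
top flange: A = 180 × 26 = 4680.00, centroid at (140.00, 329.00).
ΣA = 15440.00 cm²
ΣAX̄ = (7280.00)(140.00) + (3480.00)(140.00) + (4680.00)(140.00) = 2161600.00 cm³
ΣAȲ = (7280.00)(13.00) + (3480.00)(171.00) + (4680.00)(329.00) = 2229440.00 cm³
X̄ = 2161600.00 / 15440.00 = 140.00 cm
Ȳ = 2229440.00 / 15440.00 = 144.39 cm

X̄ = 140.00 cm, Ȳ = 144.39 cm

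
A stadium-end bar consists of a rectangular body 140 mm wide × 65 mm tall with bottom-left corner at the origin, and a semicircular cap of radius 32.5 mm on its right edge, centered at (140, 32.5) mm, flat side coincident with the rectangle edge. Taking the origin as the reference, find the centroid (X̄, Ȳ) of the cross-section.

Part | A | x̄ᵢ | ȳᵢ | A·x̄ᵢ | A·ȳᵢ
rectangular body | 9100.00 | 70.00 | 32.50 | 637000.00 | 295750.00
semicircular end | 1659.15 | 153.79 | 32.50 | 255166.92 | 53922.49
Σ | 10759.15 |  |  | 892166.92 | 349672.49
X̄ = 892166.92 / 10759.15 = 82.92 mm
Ȳ = 349672.49 / 10759.15 = 32.50 mm

X̄ = 82.92 mm, Ȳ = 32.50 mm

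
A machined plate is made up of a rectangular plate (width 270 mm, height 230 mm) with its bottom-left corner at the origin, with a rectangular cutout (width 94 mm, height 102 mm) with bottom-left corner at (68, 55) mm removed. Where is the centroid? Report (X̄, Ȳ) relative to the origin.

Part | A | x̄ᵢ | ȳᵢ | A·x̄ᵢ | A·ȳᵢ
plate | 62100.00 | 135.00 | 115.00 | 8383500.00 | 7141500.00
hole | -9588.00 | 115.00 | 106.00 | -1102620.00 | -1016328.00
Σ | 52512.00 |  |  | 7280880.00 | 6125172.00
X̄ = 7280880.00 / 52512.00 = 138.65 mm
Ȳ = 6125172.00 / 52512.00 = 116.64 mm

X̄ = 138.65 mm, Ȳ = 116.64 mm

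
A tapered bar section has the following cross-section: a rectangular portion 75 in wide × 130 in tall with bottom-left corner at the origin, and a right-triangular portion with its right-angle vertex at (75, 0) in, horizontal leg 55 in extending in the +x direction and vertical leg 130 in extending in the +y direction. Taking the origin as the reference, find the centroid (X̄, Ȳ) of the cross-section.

X̄ = 52.48 in, Ȳ = 59.19 in

Part | A | x̄ᵢ | ȳᵢ | A·x̄ᵢ | A·ȳᵢ
rectangular portion | 9750.00 | 37.50 | 65.00 | 365625.00 | 633750.00
triangular portion | 3575.00 | 93.33 | 43.33 | 333666.67 | 154916.67
Σ | 13325.00 |  |  | 699291.67 | 788666.67
X̄ = 699291.67 / 13325.00 = 52.48 in
Ȳ = 788666.67 / 13325.00 = 59.19 in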